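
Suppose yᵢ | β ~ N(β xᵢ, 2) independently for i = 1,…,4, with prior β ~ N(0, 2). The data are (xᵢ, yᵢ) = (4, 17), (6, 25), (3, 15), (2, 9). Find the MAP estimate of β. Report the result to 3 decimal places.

log p(β | y) = −Σ(yᵢ − βxᵢ)²/(2·2) − β²/(2·2) + const.
Setting the derivative to zero: Σxᵢ(yᵢ − βxᵢ)/2 − β/2 = 0, so β = Σxᵢyᵢ / (Σxᵢ² + σ²/τ²).
Σxᵢyᵢ = 4·17 + 6·25 + 3·15 + 2·9 = 281; Σxᵢ² = 65; σ²/τ² = 1.
β̂_MAP = 281 / (65 + 1) = 281/66 ≈ 4.258.

β̂_MAP = 4.258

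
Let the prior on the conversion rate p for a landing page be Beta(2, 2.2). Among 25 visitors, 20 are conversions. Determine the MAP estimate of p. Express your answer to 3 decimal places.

p̂_MAP = 0.772

Prior: Beta(2, 2.2).
Data: 20 successes in 25 trials. The binomial likelihood contributes p^20(1−p)^5, so the posterior is Beta(2+20, 2.2+5) = Beta(22, 7.2).
For Beta(a, b) with a, b > 1 the mode is (a−1)/(a+b−2) = 21/27.2 ≈ 0.772.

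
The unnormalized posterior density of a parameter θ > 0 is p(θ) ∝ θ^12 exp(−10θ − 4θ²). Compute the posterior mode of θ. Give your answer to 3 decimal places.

θ̂_MAP = 0.750

ℓ'(θ) = 12/θ − 10 − 8θ. Setting this to zero and multiplying by θ: 8θ² + 10θ − 12 = 0.
θ = (−10 + √(10² + 4·8·12)) / (2·8) = (−10 + √484) / 16 = (−10 + 22)/16 = 3/4.
ℓ''(θ) = −12/θ² − 8 < 0, confirming a maximum.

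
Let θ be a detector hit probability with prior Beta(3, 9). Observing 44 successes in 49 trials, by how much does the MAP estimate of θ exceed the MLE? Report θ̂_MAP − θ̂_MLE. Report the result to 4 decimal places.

Posterior is Beta(47, 14); MAP = (47−1)/(61−2) = 46/59 ≈ 0.77966.
MLE ignores the prior: θ̂_MLE = k/n = 44/49 ≈ 0.89796.
Difference = 46/59 − 44/49 = -342/2891 ≈ -0.1183.

MAP − MLE = -0.1183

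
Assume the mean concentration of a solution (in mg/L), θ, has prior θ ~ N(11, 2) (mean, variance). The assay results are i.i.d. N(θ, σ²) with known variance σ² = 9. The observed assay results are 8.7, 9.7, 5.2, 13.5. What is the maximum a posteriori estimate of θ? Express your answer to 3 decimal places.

θ̂_MAP = 10.188

n = 4; x̄ = (8.7 + 9.7 + 5.2 + 13.5)/4 = 37.1/4 = 9.275.
For a Normal prior and Normal likelihood with known variance, the posterior is Normal; its mode equals its mean, the precision-weighted average.
Prior precision 1/σ₀² = 1/2 = 0.5; data precision n/σ² = 4/9.
θ̂ = (0.5·11 + (4/9)·9.275) / (0.5 + 4/9) = (433/45)/(17/18) = 866/85 ≈ 10.188.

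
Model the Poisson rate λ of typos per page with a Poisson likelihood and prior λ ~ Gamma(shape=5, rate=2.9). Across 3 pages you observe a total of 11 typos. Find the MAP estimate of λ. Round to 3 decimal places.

Σxᵢ = 11, n = 3.
Posterior ∝ λ^4e^(−2.9λ) · λ^11e^(−3λ) = λ^15e^(−5.9λ), i.e. Gamma(shape=16, rate=5.9).
The mode of a Gamma(a, b) with a ≥ 1 (shape–rate) is (a−1)/b = 15/5.9 ≈ 2.542.

λ̂_MAP = 2.542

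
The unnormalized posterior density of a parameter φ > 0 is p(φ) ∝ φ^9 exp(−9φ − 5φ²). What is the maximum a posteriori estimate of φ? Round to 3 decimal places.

φ̂_MAP = 0.600

ℓ'(φ) = 9/φ − 9 − 10φ. Setting this to zero and multiplying by φ: 10φ² + 9φ − 9 = 0.
φ = (−9 + √(9² + 4·10·9)) / (2·10) = (−9 + √441) / 20 = (−9 + 21)/20 = 3/5.
ℓ''(φ) = −9/φ² − 10 < 0, confirming a maximum.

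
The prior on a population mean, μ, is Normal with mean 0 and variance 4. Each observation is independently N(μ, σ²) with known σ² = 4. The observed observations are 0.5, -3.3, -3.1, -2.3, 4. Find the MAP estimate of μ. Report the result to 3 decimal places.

μ̂_MAP = -0.700

n = 5; x̄ = (0.5 + (-3.3) + (-3.1) + (-2.3) + 4)/5 = -4.2/5 = -0.84.
For a Normal prior and Normal likelihood with known variance, the posterior is Normal; its mode equals its mean, the precision-weighted average.
Prior precision 1/σ₀² = 1/4 = 0.25; data precision n/σ² = 5/4 = 1.25.
μ̂ = (0.25·0 + 1.25·(-0.84)) / (0.25 + 1.25) = (-1.05)/1.5 = -0.700.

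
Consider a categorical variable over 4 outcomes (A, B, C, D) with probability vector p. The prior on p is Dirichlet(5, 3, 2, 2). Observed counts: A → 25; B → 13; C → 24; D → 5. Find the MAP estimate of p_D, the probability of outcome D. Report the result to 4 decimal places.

The posterior is Dirichlet(αᵢ + nᵢ) = Dirichlet(30, 16, 26, 7).
For a Dirichlet(a₁,…,a_K) with all aᵢ > 1, the mode has j-th component (aⱼ − 1)/(Σaᵢ − K).
Here Σaᵢ = 79 and K = 4, so p_D = (7 − 1)/(79 − 4) = 6/75 ≈ 0.0800.

MAP estimate of p_D = 0.0800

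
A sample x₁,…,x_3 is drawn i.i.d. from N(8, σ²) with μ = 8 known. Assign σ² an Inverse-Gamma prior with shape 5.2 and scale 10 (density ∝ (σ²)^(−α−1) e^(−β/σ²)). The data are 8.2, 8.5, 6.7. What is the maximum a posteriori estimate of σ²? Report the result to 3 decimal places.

Sum of squared deviations about the known mean: SS = (8.2−8)² + (8.5−8)² + (6.7−8)² = 1.98.
The Normal likelihood contributes (σ²)^(−n/2) exp(−SS/(2σ²)), so the posterior is Inverse-Gamma(α + n/2, β + SS/2) = Inverse-Gamma(6.7, 10.99).
The mode of Inverse-Gamma(a, b) is b/(a+1) = 10.99/7.7 ≈ 1.427.

σ̂²_MAP = 1.427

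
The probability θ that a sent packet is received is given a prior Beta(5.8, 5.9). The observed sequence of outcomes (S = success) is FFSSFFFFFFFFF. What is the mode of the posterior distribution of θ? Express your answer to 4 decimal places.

θ̂_MAP = 0.2996

Prior: Beta(5.8, 5.9).
Data: 2 successes in 13 trials (from the sequence). The binomial likelihood contributes θ^2(1−θ)^11, so the posterior is Beta(5.8+2, 5.9+11) = Beta(7.8, 16.9).
For Beta(a, b) with a, b > 1 the mode is (a−1)/(a+b−2) = 6.8/22.7 ≈ 0.2996.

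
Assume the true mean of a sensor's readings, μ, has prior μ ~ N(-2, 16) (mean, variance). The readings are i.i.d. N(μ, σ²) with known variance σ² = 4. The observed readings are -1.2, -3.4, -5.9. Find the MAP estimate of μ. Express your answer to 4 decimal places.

n = 3; x̄ = ((-1.2) + (-3.4) + (-5.9))/3 = -10.5/3 = -3.5.
For a Normal prior and Normal likelihood with known variance, the posterior is Normal; its mode equals its mean, the precision-weighted average.
Prior precision 1/σ₀² = 1/16 = 0.0625; data precision n/σ² = 3/4 = 0.75.
μ̂ = (0.0625·(-2) + 0.75·(-3.5)) / (0.0625 + 0.75) = (-2.75)/0.8125 = -44/13 ≈ -3.3846.

μ̂_MAP = -3.3846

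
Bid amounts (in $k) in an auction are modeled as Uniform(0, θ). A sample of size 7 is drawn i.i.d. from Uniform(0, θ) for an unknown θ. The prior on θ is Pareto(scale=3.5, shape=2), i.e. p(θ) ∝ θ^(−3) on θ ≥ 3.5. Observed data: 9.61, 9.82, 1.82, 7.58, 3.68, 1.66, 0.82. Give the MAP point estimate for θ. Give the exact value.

θ̂_MAP = 9.82

The Uniform(0, θ) likelihood is θ^(−n) for θ ≥ max(xᵢ), zero otherwise. Here max(xᵢ) = 9.82.
Posterior ∝ θ^(−3) · θ^(−7) = θ^(−10) on θ ≥ max(3.5, 9.82) = 9.82.
This density is strictly decreasing in θ, so the posterior mode lies at the lower boundary of the support.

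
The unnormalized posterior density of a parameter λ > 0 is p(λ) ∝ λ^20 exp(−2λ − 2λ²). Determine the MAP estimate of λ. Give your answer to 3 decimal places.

ℓ'(λ) = 20/λ − 2 − 4λ. Setting this to zero and multiplying by λ: 4λ² + 2λ − 20 = 0.
λ = (−2 + √(2² + 4·4·20)) / (2·4) = (−2 + √324) / 8 = (−2 + 18)/8 = 2.
ℓ''(λ) = −20/λ² − 4 < 0, confirming a maximum.

λ̂_MAP = 2.000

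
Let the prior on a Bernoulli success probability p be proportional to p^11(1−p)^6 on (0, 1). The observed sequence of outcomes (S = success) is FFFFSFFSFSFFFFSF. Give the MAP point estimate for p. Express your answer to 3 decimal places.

The prior density ∝ p^11(1−p)^6 is the kernel of Beta(12, 7).
Data: 4 successes in 16 trials (from the sequence). The binomial likelihood contributes p^4(1−p)^12, so the posterior is Beta(12+4, 7+12) = Beta(16, 19).
For Beta(a, b) with a, b > 1 the mode is (a−1)/(a+b−2) = 15/33 ≈ 0.455.

p̂_MAP = 0.455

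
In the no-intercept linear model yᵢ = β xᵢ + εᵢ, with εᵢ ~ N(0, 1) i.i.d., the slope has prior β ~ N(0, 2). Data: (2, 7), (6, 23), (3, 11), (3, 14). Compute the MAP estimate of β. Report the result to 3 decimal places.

β̂_MAP = 3.880

log p(β | y) = −Σ(yᵢ − βxᵢ)²/(2·1) − β²/(2·2) + const.
Setting the derivative to zero: Σxᵢ(yᵢ − βxᵢ)/1 − β/2 = 0, so β = Σxᵢyᵢ / (Σxᵢ² + σ²/τ²).
Σxᵢyᵢ = 2·7 + 6·23 + 3·11 + 3·14 = 227; Σxᵢ² = 58; σ²/τ² = 0.5.
β̂_MAP = 227 / (58 + 0.5) = 227/58.5 ≈ 3.880.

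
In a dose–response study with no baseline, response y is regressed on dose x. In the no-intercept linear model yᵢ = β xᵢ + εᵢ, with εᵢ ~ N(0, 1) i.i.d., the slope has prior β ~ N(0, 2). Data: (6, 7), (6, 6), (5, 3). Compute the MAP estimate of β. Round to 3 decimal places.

β̂_MAP = 0.954

log p(β | y) = −Σ(yᵢ − βxᵢ)²/(2·1) − β²/(2·2) + const.
Setting the derivative to zero: Σxᵢ(yᵢ − βxᵢ)/1 − β/2 = 0, so β = Σxᵢyᵢ / (Σxᵢ² + σ²/τ²).
Σxᵢyᵢ = 6·7 + 6·6 + 5·3 = 93; Σxᵢ² = 97; σ²/τ² = 0.5.
β̂_MAP = 93 / (97 + 0.5) = 93/97.5 ≈ 0.954.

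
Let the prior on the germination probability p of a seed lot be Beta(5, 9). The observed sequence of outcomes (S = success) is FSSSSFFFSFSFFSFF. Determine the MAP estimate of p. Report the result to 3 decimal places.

p̂_MAP = 0.393

Prior: Beta(5, 9).
Data: 7 successes in 16 trials (from the sequence). The binomial likelihood contributes p^7(1−p)^9, so the posterior is Beta(5+7, 9+9) = Beta(12, 18).
For Beta(a, b) with a, b > 1 the mode is (a−1)/(a+b−2) = 11/28 ≈ 0.393.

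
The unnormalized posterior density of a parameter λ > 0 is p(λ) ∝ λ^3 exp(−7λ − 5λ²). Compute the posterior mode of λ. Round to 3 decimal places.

λ̂_MAP = 0.300

ℓ'(λ) = 3/λ − 7 − 10λ. Setting this to zero and multiplying by λ: 10λ² + 7λ − 3 = 0.
λ = (−7 + √(7² + 4·10·3)) / (2·10) = (−7 + √169) / 20 = (−7 + 13)/20 = 3/10.
ℓ''(λ) = −3/λ² − 10 < 0, confirming a maximum.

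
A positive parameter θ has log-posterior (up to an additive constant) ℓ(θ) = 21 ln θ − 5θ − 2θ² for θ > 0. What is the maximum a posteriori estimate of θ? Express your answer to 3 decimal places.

θ̂_MAP = 1.750

ℓ'(θ) = 21/θ − 5 − 4θ. Setting this to zero and multiplying by θ: 4θ² + 5θ − 21 = 0.
θ = (−5 + √(5² + 4·4·21)) / (2·4) = (−5 + √361) / 8 = (−5 + 19)/8 = 7/4.
ℓ''(θ) = −21/θ² − 4 < 0, confirming a maximum.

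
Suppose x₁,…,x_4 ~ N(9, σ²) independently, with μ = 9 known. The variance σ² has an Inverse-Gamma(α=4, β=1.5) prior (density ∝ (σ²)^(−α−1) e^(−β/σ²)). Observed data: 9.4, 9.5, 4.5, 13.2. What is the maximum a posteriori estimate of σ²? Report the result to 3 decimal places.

σ̂²_MAP = 2.950

Sum of squared deviations about the known mean: SS = (9.4−9)² + (9.5−9)² + (4.5−9)² + (13.2−9)² = 38.3.
The Normal likelihood contributes (σ²)^(−n/2) exp(−SS/(2σ²)), so the posterior is Inverse-Gamma(α + n/2, β + SS/2) = Inverse-Gamma(6, 20.65).
The mode of Inverse-Gamma(a, b) is b/(a+1) = 20.65/7 ≈ 2.950.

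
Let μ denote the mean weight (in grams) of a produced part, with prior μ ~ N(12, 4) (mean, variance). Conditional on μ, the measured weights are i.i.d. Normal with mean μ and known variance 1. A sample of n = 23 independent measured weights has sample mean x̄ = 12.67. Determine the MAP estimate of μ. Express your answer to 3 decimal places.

μ̂_MAP = 12.663

n = 23, x̄ = 12.67.
For a Normal prior and Normal likelihood with known variance, the posterior is Normal; its mode equals its mean, the precision-weighted average.
Prior precision 1/σ₀² = 1/4 = 0.25; data precision n/σ² = 23/1 = 23.
μ̂ = (0.25·12 + 23·12.67) / (0.25 + 23) = 294.41/23.25 = 29441/2325 ≈ 12.663.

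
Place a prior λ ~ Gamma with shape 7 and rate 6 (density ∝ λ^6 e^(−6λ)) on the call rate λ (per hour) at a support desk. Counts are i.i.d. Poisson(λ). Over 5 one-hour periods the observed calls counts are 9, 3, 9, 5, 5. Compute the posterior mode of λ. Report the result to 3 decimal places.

Σxᵢ = 9+3+9+5+5 = 31, with n = 5.
Posterior ∝ λ^6e^(−6λ) · λ^31e^(−5λ) = λ^37e^(−11λ), i.e. Gamma(shape=38, rate=11).
The mode of a Gamma(a, b) with a ≥ 1 (shape–rate) is (a−1)/b = 37/11 ≈ 3.364.

λ̂_MAP = 3.364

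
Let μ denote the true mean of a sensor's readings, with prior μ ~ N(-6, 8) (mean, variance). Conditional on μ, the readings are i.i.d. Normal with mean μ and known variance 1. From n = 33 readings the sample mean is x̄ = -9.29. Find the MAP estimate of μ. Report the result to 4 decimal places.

μ̂_MAP = -9.2776

n = 33, x̄ = -9.29.
For a Normal prior and Normal likelihood with known variance, the posterior is Normal; its mode equals its mean, the precision-weighted average.
Prior precision 1/σ₀² = 1/8 = 0.125; data precision n/σ² = 33/1 = 33.
μ̂ = (0.125·(-6) + 33·(-9.29)) / (0.125 + 33) = (-307.32)/33.125 = -61464/6625 ≈ -9.2776.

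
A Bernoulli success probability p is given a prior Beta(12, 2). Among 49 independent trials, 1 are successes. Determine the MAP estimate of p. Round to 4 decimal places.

p̂_MAP = 0.1967

Prior: Beta(12, 2).
Data: 1 success in 49 trials. The binomial likelihood contributes p(1−p)^48, so the posterior is Beta(12+1, 2+48) = Beta(13, 50).
For Beta(a, b) with a, b > 1 the mode is (a−1)/(a+b−2) = 12/61 ≈ 0.1967.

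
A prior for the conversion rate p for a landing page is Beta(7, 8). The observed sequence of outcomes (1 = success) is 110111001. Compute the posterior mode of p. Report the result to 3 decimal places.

p̂_MAP = 0.545

Prior: Beta(7, 8).
Data: 6 successes in 9 trials (from the sequence). The binomial likelihood contributes p^6(1−p)^3, so the posterior is Beta(7+6, 8+3) = Beta(13, 11).
For Beta(a, b) with a, b > 1 the mode is (a−1)/(a+b−2) = 12/22 ≈ 0.545.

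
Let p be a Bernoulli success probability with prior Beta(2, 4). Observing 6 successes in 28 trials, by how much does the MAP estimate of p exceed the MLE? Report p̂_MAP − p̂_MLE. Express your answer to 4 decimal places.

MAP − MLE = 0.0045

Posterior is Beta(8, 26); MAP = (8−1)/(34−2) = 7/32 ≈ 0.21875.
MLE ignores the prior: p̂_MLE = k/n = 6/28 ≈ 0.21429.
Difference = 7/32 − 6/28 = 1/224 ≈ 0.0045.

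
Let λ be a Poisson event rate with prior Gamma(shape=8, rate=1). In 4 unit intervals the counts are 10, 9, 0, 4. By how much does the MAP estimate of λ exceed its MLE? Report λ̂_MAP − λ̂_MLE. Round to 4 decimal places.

MAP − MLE = 0.2500

Σxᵢ = 23. Posterior is Gamma(31, 5); MAP = (31−1)/5 = 30/5 ≈ 6.00000.
MLE = x̄ = 23/4 ≈ 5.75000.
Difference = 30/5 − 23/4 = 1/4 ≈ 0.2500.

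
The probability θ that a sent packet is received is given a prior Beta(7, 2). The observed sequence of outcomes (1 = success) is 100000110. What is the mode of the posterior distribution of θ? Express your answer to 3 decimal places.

θ̂_MAP = 0.563

Prior: Beta(7, 2).
Data: 3 successes in 9 trials (from the sequence). The binomial likelihood contributes θ^3(1−θ)^6, so the posterior is Beta(7+3, 2+6) = Beta(10, 8).
For Beta(a, b) with a, b > 1 the mode is (a−1)/(a+b−2) = 9/16 ≈ 0.563.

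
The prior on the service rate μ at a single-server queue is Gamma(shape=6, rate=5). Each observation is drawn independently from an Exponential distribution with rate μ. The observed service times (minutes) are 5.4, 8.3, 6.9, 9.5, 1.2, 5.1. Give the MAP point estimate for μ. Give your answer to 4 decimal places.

The Exponential(rate=μ) likelihood is ∝ μ^n e^(−μΣtᵢ). Here n = 6 and Σtᵢ = 5.4 + 8.3 + 6.9 + 9.5 + 1.2 + 5.1 = 36.4.
Posterior ∝ μ^5e^(−5μ) · μ^6e^(−36.4μ) = μ^11e^(−41.4μ), i.e. Gamma(12, 41.4).
Mode = (a−1)/b = 11/41.4 ≈ 0.2657.

μ̂_MAP = 0.2657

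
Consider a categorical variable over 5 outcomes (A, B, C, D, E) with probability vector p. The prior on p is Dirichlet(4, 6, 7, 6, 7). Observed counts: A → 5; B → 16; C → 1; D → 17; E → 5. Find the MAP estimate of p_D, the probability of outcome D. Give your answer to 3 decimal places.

MAP estimate of p_D = 0.319

The posterior is Dirichlet(αᵢ + nᵢ) = Dirichlet(9, 22, 8, 23, 12).
For a Dirichlet(a₁,…,a_K) with all aᵢ > 1, the mode has j-th component (aⱼ − 1)/(Σaᵢ − K).
Here Σaᵢ = 74 and K = 5, so p_D = (23 − 1)/(74 − 5) = 22/69 ≈ 0.319.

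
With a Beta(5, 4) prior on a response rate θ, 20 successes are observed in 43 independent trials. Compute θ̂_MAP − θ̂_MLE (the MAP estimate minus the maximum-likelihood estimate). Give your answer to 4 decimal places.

Posterior is Beta(25, 27); MAP = (25−1)/(52−2) = 24/50 ≈ 0.48000.
MLE ignores the prior: θ̂_MLE = k/n = 20/43 ≈ 0.46512.
Difference = 24/50 − 20/43 = 16/1075 ≈ 0.0149.

MAP − MLE = 0.0149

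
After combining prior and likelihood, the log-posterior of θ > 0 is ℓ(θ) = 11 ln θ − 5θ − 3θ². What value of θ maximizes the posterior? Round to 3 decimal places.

θ̂_MAP = 1.000

ℓ'(θ) = 11/θ − 5 − 6θ. Setting this to zero and multiplying by θ: 6θ² + 5θ − 11 = 0.
θ = (−5 + √(5² + 4·6·11)) / (2·6) = (−5 + √289) / 12 = (−5 + 17)/12 = 1.
ℓ''(θ) = −11/θ² − 6 < 0, confirming a maximum.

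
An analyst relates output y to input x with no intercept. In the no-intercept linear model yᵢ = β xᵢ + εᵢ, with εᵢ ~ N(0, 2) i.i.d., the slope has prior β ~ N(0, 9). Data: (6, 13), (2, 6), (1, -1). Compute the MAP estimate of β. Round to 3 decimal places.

β̂_MAP = 2.159

log p(β | y) = −Σ(yᵢ − βxᵢ)²/(2·2) − β²/(2·9) + const.
Setting the derivative to zero: Σxᵢ(yᵢ − βxᵢ)/2 − β/9 = 0, so β = Σxᵢyᵢ / (Σxᵢ² + σ²/τ²).
Σxᵢyᵢ = 6·13 + 2·6 + 1·(-1) = 89; Σxᵢ² = 41; σ²/τ² = 2/9.
β̂_MAP = 89 / (41 + 2/9) = 89/(371/9) = 801/371 ≈ 2.159.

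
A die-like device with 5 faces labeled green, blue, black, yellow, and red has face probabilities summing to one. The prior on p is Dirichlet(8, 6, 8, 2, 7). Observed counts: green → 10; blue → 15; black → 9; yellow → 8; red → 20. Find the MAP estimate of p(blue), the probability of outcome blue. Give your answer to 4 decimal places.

MAP estimate of p(blue) = 0.2273

The posterior is Dirichlet(αᵢ + nᵢ) = Dirichlet(18, 21, 17, 10, 27).
For a Dirichlet(a₁,…,a_K) with all aᵢ > 1, the mode has j-th component (aⱼ − 1)/(Σaᵢ − K).
Here Σaᵢ = 93 and K = 5, so p(blue) = (21 − 1)/(93 − 5) = 20/88 ≈ 0.2273.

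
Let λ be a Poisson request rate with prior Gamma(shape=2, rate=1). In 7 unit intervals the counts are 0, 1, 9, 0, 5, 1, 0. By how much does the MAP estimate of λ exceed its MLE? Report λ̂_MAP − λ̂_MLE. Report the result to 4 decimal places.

Σxᵢ = 16. Posterior is Gamma(18, 8); MAP = (18−1)/8 = 17/8 ≈ 2.12500.
MLE = x̄ = 16/7 ≈ 2.28571.
Difference = 17/8 − 16/7 = -9/56 ≈ -0.1607.

MAP − MLE = -0.1607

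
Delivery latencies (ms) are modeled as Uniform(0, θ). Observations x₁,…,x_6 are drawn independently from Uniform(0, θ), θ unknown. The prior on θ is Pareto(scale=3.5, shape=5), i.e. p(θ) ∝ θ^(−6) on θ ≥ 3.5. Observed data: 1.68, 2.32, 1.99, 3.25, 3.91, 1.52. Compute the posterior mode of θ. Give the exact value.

θ̂_MAP = 3.91

The Uniform(0, θ) likelihood is θ^(−n) for θ ≥ max(xᵢ), zero otherwise. Here max(xᵢ) = 3.91.
Posterior ∝ θ^(−6) · θ^(−6) = θ^(−12) on θ ≥ max(3.5, 3.91) = 3.91.
This density is strictly decreasing in θ, so the posterior mode lies at the lower boundary of the support.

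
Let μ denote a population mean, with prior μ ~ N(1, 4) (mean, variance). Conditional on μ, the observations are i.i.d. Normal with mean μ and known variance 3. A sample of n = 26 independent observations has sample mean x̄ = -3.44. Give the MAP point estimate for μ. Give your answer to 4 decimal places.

n = 26, x̄ = -3.44.
For a Normal prior and Normal likelihood with known variance, the posterior is Normal; its mode equals its mean, the precision-weighted average.
Prior precision 1/σ₀² = 1/4 = 0.25; data precision n/σ² = 26/3.
μ̂ = (0.25·1 + (26/3)·(-3.44)) / (0.25 + 26/3) = (-8869/300)/(107/12) = -8869/2675 ≈ -3.3155.

μ̂_MAP = -3.3155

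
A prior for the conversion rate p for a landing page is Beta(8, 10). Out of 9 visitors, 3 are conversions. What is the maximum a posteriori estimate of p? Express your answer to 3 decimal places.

p̂_MAP = 0.400

Prior: Beta(8, 10).
Data: 3 successes in 9 trials. The binomial likelihood contributes p^3(1−p)^6, so the posterior is Beta(8+3, 10+6) = Beta(11, 16).
For Beta(a, b) with a, b > 1 the mode is (a−1)/(a+b−2) = 10/25 ≈ 0.400.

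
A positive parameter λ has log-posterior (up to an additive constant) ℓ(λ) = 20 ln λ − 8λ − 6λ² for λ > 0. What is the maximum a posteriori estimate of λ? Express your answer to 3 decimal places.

ℓ'(λ) = 20/λ − 8 − 12λ. Setting this to zero and multiplying by λ: 12λ² + 8λ − 20 = 0.
λ = (−8 + √(8² + 4·12·20)) / (2·12) = (−8 + √1024) / 24 = (−8 + 32)/24 = 1.
ℓ''(λ) = −20/λ² − 12 < 0, confirming a maximum.

λ̂_MAP = 1.000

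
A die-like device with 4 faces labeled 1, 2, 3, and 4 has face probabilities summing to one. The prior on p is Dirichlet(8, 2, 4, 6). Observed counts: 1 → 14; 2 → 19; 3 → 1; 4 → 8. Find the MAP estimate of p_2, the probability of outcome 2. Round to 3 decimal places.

MAP estimate: 0.345

The posterior is Dirichlet(αᵢ + nᵢ) = Dirichlet(22, 21, 5, 14).
For a Dirichlet(a₁,…,a_K) with all aᵢ > 1, the mode has j-th component (aⱼ − 1)/(Σaᵢ − K).
Here Σaᵢ = 62 and K = 4, so p_2 = (21 − 1)/(62 − 4) = 20/58 ≈ 0.345.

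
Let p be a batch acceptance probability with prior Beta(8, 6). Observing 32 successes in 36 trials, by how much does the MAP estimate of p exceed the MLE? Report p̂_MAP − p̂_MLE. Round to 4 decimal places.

Posterior is Beta(40, 10); MAP = (40−1)/(50−2) = 39/48 ≈ 0.81250.
MLE ignores the prior: p̂_MLE = k/n = 32/36 ≈ 0.88889.
Difference = 39/48 − 32/36 = -11/144 ≈ -0.0764.

MAP − MLE = -0.0764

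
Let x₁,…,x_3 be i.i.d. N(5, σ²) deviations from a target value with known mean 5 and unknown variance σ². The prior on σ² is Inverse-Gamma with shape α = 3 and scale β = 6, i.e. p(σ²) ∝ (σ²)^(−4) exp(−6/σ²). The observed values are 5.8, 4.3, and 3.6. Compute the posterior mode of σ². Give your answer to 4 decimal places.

σ̂²_MAP = 1.3718

Sum of squared deviations about the known mean: SS = (5.8−5)² + (4.3−5)² + (3.6−5)² = 3.09.
The Normal likelihood contributes (σ²)^(−n/2) exp(−SS/(2σ²)), so the posterior is Inverse-Gamma(α + n/2, β + SS/2) = Inverse-Gamma(4.5, 7.545).
The mode of Inverse-Gamma(a, b) is b/(a+1) = 7.545/5.5 ≈ 1.3718.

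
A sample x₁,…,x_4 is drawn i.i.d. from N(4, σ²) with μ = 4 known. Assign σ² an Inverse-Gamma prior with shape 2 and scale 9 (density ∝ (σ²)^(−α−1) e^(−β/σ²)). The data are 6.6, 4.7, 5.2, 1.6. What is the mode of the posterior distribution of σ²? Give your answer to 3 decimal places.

Sum of squared deviations about the known mean: SS = (6.6−4)² + (4.7−4)² + (5.2−4)² + (1.6−4)² = 14.45.
The Normal likelihood contributes (σ²)^(−n/2) exp(−SS/(2σ²)), so the posterior is Inverse-Gamma(α + n/2, β + SS/2) = Inverse-Gamma(4, 16.225).
The mode of Inverse-Gamma(a, b) is b/(a+1) = 16.225/5 ≈ 3.245.

σ̂²_MAP = 3.245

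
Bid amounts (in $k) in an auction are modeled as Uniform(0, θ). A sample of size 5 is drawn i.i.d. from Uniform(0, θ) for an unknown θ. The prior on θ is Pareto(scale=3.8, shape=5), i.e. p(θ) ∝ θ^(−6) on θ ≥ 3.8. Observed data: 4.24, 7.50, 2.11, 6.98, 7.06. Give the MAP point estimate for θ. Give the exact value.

θ̂_MAP = 7.50

The Uniform(0, θ) likelihood is θ^(−n) for θ ≥ max(xᵢ), zero otherwise. Here max(xᵢ) = 7.50.
Posterior ∝ θ^(−6) · θ^(−5) = θ^(−11) on θ ≥ max(3.8, 7.50) = 7.50.
This density is strictly decreasing in θ, so the posterior mode lies at the lower boundary of the support.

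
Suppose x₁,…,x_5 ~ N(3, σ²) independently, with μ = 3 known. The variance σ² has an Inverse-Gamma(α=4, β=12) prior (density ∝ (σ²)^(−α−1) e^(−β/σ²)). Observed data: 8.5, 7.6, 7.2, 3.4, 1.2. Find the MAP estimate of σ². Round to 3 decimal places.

σ̂²_MAP = 6.430

Sum of squared deviations about the known mean: SS = (8.5−3)² + (7.6−3)² + (7.2−3)² + (3.4−3)² + (1.2−3)² = 72.45.
The Normal likelihood contributes (σ²)^(−n/2) exp(−SS/(2σ²)), so the posterior is Inverse-Gamma(α + n/2, β + SS/2) = Inverse-Gamma(6.5, 48.225).
The mode of Inverse-Gamma(a, b) is b/(a+1) = 48.225/7.5 ≈ 6.430.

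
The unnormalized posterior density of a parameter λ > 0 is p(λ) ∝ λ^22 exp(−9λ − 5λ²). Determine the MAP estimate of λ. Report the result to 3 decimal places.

ℓ'(λ) = 22/λ − 9 − 10λ. Setting this to zero and multiplying by λ: 10λ² + 9λ − 22 = 0.
λ = (−9 + √(9² + 4·10·22)) / (2·10) = (−9 + √961) / 20 = (−9 + 31)/20 = 11/10.
ℓ''(λ) = −22/λ² − 10 < 0, confirming a maximum.

λ̂_MAP = 1.100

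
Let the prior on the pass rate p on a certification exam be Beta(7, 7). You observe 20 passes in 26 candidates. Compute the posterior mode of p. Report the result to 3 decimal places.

p̂_MAP = 0.684

Prior: Beta(7, 7).
Data: 20 successes in 26 trials. The binomial likelihood contributes p^20(1−p)^6, so the posterior is Beta(7+20, 7+6) = Beta(27, 13).
For Beta(a, b) with a, b > 1 the mode is (a−1)/(a+b−2) = 26/38 ≈ 0.684.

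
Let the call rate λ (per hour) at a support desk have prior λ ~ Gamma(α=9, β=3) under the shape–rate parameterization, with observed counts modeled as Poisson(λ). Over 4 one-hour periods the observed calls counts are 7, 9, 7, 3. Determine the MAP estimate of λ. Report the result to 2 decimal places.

Σxᵢ = 7+9+7+3 = 26, with n = 4.
Posterior ∝ λ^8e^(−3λ) · λ^26e^(−4λ) = λ^34e^(−7λ), i.e. Gamma(shape=35, rate=7).
The mode of a Gamma(a, b) with a ≥ 1 (shape–rate) is (a−1)/b = 34/7 ≈ 4.86.

λ̂_MAP = 4.86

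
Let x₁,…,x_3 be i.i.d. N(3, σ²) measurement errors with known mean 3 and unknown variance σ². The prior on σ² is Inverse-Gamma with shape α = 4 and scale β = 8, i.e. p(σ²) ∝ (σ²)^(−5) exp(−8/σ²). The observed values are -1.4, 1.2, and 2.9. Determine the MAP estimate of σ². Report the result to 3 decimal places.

σ̂²_MAP = 2.970

Sum of squared deviations about the known mean: SS = (-1.4−3)² + (1.2−3)² + (2.9−3)² = 22.61.
The Normal likelihood contributes (σ²)^(−n/2) exp(−SS/(2σ²)), so the posterior is Inverse-Gamma(α + n/2, β + SS/2) = Inverse-Gamma(5.5, 19.305).
The mode of Inverse-Gamma(a, b) is b/(a+1) = 19.305/6.5 ≈ 2.970.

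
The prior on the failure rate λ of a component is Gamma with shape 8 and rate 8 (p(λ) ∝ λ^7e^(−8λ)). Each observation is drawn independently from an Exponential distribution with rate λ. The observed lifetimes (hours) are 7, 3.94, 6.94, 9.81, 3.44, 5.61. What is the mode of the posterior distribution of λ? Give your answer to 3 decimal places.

λ̂_MAP = 0.291

The Exponential(rate=λ) likelihood is ∝ λ^n e^(−λΣtᵢ). Here n = 6 and Σtᵢ = 7 + 3.94 + 6.94 + 9.81 + 3.44 + 5.61 = 36.74.
Posterior ∝ λ^7e^(−8λ) · λ^6e^(−36.74λ) = λ^13e^(−44.74λ), i.e. Gamma(14, 44.74).
Mode = (a−1)/b = 13/44.74 ≈ 0.291.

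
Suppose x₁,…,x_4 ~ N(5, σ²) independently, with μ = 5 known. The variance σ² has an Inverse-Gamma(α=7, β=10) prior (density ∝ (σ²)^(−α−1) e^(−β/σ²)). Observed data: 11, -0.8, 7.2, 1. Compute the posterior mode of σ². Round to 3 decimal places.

σ̂²_MAP = 5.524

Sum of squared deviations about the known mean: SS = (11−5)² + (-0.8−5)² + (7.2−5)² + (1−5)² = 90.48.
The Normal likelihood contributes (σ²)^(−n/2) exp(−SS/(2σ²)), so the posterior is Inverse-Gamma(α + n/2, β + SS/2) = Inverse-Gamma(9, 55.24).
The mode of Inverse-Gamma(a, b) is b/(a+1) = 55.24/10 ≈ 5.524.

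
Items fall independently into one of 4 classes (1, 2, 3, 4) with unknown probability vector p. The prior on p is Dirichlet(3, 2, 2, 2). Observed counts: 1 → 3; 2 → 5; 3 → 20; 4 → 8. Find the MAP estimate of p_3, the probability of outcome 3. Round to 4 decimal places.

MAP estimate: 0.5122

The posterior is Dirichlet(αᵢ + nᵢ) = Dirichlet(6, 7, 22, 10).
For a Dirichlet(a₁,…,a_K) with all aᵢ > 1, the mode has j-th component (aⱼ − 1)/(Σaᵢ − K).
Here Σaᵢ = 45 and K = 4, so p_3 = (22 − 1)/(45 − 4) = 21/41 ≈ 0.5122.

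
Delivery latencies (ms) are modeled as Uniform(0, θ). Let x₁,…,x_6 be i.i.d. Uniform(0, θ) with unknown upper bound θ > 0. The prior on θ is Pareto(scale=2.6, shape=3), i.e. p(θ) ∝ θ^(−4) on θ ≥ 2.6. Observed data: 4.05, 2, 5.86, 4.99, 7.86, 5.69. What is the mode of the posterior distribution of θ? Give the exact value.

θ̂_MAP = 7.86

The Uniform(0, θ) likelihood is θ^(−n) for θ ≥ max(xᵢ), zero otherwise. Here max(xᵢ) = 7.86.
Posterior ∝ θ^(−4) · θ^(−6) = θ^(−10) on θ ≥ max(2.6, 7.86) = 7.86.
This density is strictly decreasing in θ, so the posterior mode lies at the lower boundary of the support.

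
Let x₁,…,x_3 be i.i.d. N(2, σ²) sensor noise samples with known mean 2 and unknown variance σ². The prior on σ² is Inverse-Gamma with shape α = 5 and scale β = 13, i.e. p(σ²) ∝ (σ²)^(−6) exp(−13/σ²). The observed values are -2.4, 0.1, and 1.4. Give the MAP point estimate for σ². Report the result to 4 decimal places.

Sum of squared deviations about the known mean: SS = (-2.4−2)² + (0.1−2)² + (1.4−2)² = 23.33.
The Normal likelihood contributes (σ²)^(−n/2) exp(−SS/(2σ²)), so the posterior is Inverse-Gamma(α + n/2, β + SS/2) = Inverse-Gamma(6.5, 24.665).
The mode of Inverse-Gamma(a, b) is b/(a+1) = 24.665/7.5 ≈ 3.2887.

σ̂²_MAP = 3.2887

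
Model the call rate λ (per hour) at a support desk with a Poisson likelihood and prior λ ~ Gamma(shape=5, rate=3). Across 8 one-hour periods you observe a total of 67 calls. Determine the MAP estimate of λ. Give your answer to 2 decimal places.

Σxᵢ = 67, n = 8.
Posterior ∝ λ^4e^(−3λ) · λ^67e^(−8λ) = λ^71e^(−11λ), i.e. Gamma(shape=72, rate=11).
The mode of a Gamma(a, b) with a ≥ 1 (shape–rate) is (a−1)/b = 71/11 ≈ 6.45.

λ̂_MAP = 6.45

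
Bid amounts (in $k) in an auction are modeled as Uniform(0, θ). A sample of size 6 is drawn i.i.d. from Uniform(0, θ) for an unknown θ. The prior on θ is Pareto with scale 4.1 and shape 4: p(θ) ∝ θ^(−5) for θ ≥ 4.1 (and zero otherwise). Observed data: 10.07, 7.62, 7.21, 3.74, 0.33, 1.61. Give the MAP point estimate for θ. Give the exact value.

θ̂_MAP = 10.07

The Uniform(0, θ) likelihood is θ^(−n) for θ ≥ max(xᵢ), zero otherwise. Here max(xᵢ) = 10.07.
Posterior ∝ θ^(−5) · θ^(−6) = θ^(−11) on θ ≥ max(4.1, 10.07) = 10.07.
This density is strictly decreasing in θ, so the posterior mode lies at the lower boundary of the support.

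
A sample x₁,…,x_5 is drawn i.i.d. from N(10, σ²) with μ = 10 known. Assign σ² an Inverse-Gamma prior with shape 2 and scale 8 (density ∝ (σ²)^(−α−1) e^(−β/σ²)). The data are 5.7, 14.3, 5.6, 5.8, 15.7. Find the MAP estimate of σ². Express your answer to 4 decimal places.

σ̂²_MAP = 11.1336

Sum of squared deviations about the known mean: SS = (5.7−10)² + (14.3−10)² + (5.6−10)² + (5.8−10)² + (15.7−10)² = 106.47.
The Normal likelihood contributes (σ²)^(−n/2) exp(−SS/(2σ²)), so the posterior is Inverse-Gamma(α + n/2, β + SS/2) = Inverse-Gamma(4.5, 61.235).
The mode of Inverse-Gamma(a, b) is b/(a+1) = 61.235/5.5 ≈ 11.1336.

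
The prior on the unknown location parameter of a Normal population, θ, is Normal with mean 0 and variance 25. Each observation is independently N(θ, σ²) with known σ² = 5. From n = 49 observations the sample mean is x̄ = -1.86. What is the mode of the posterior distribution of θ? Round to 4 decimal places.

n = 49, x̄ = -1.86.
For a Normal prior and Normal likelihood with known variance, the posterior is Normal; its mode equals its mean, the precision-weighted average.
Prior precision 1/σ₀² = 1/25 = 0.04; data precision n/σ² = 49/5 = 9.8.
θ̂ = (0.04·0 + 9.8·(-1.86)) / (0.04 + 9.8) = (-18.228)/9.84 = -1519/820 ≈ -1.8524.

θ̂_MAP = -1.8524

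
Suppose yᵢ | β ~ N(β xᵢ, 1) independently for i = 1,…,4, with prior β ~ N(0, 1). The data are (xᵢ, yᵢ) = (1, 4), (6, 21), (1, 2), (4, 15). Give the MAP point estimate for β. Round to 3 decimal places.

log p(β | y) = −Σ(yᵢ − βxᵢ)²/(2·1) − β²/(2·1) + const.
Setting the derivative to zero: Σxᵢ(yᵢ − βxᵢ)/1 − β/1 = 0, so β = Σxᵢyᵢ / (Σxᵢ² + σ²/τ²).
Σxᵢyᵢ = 1·4 + 6·21 + 1·2 + 4·15 = 192; Σxᵢ² = 54; σ²/τ² = 1.
β̂_MAP = 192 / (54 + 1) = 192/55 ≈ 3.491.

β̂_MAP = 3.491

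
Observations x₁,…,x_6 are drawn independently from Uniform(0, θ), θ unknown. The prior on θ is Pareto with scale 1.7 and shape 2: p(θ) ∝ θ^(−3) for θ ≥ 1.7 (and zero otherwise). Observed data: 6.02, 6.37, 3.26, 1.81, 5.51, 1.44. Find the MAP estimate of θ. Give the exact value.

θ̂_MAP = 6.37

The Uniform(0, θ) likelihood is θ^(−n) for θ ≥ max(xᵢ), zero otherwise. Here max(xᵢ) = 6.37.
Posterior ∝ θ^(−3) · θ^(−6) = θ^(−9) on θ ≥ max(1.7, 6.37) = 6.37.
This density is strictly decreasing in θ, so the posterior mode lies at the lower boundary of the support.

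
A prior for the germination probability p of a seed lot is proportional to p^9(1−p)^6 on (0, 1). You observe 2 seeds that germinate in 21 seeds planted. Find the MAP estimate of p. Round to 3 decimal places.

The prior density ∝ p^9(1−p)^6 is the kernel of Beta(10, 7).
Data: 2 successes in 21 trials. The binomial likelihood contributes p^2(1−p)^19, so the posterior is Beta(10+2, 7+19) = Beta(12, 26).
For Beta(a, b) with a, b > 1 the mode is (a−1)/(a+b−2) = 11/36 ≈ 0.306.

p̂_MAP = 0.306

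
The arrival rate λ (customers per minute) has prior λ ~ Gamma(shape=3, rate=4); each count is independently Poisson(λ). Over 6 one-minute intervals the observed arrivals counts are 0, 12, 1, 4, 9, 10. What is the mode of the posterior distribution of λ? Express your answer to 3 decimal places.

Σxᵢ = 0+12+1+4+9+10 = 36, with n = 6.
Posterior ∝ λ^2e^(−4λ) · λ^36e^(−6λ) = λ^38e^(−10λ), i.e. Gamma(shape=39, rate=10).
The mode of a Gamma(a, b) with a ≥ 1 (shape–rate) is (a−1)/b = 38/10 ≈ 3.800.

λ̂_MAP = 3.800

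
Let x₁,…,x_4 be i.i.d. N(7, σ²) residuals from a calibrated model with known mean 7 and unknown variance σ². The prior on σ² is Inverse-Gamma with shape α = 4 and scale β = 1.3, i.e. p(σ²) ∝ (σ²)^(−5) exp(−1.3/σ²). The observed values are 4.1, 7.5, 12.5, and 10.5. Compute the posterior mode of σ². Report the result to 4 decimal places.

Sum of squared deviations about the known mean: SS = (4.1−7)² + (7.5−7)² + (12.5−7)² + (10.5−7)² = 51.16.
The Normal likelihood contributes (σ²)^(−n/2) exp(−SS/(2σ²)), so the posterior is Inverse-Gamma(α + n/2, β + SS/2) = Inverse-Gamma(6, 26.88).
The mode of Inverse-Gamma(a, b) is b/(a+1) = 26.88/7 ≈ 3.8400.

σ̂²_MAP = 3.8400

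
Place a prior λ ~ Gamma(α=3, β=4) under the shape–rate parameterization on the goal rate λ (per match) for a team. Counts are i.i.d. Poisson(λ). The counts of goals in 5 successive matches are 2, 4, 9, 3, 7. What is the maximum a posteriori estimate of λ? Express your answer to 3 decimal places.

Σxᵢ = 2+4+9+3+7 = 25, with n = 5.
Posterior ∝ λ^2e^(−4λ) · λ^25e^(−5λ) = λ^27e^(−9λ), i.e. Gamma(shape=28, rate=9).
The mode of a Gamma(a, b) with a ≥ 1 (shape–rate) is (a−1)/b = 27/9 ≈ 3.000.

λ̂_MAP = 3.000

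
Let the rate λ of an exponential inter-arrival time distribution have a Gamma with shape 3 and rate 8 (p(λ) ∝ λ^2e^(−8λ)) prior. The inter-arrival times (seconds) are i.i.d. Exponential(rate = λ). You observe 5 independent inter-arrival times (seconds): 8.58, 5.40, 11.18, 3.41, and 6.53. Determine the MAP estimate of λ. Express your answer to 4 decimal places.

λ̂_MAP = 0.1624

The Exponential(rate=λ) likelihood is ∝ λ^n e^(−λΣtᵢ). Here n = 5 and Σtᵢ = 8.58 + 5.40 + 11.18 + 3.41 + 6.53 = 35.10.
Posterior ∝ λ^2e^(−8λ) · λ^5e^(−35.10λ) = λ^7e^(−43.10λ), i.e. Gamma(8, 43.10).
Mode = (a−1)/b = 7/43.10 ≈ 0.1624.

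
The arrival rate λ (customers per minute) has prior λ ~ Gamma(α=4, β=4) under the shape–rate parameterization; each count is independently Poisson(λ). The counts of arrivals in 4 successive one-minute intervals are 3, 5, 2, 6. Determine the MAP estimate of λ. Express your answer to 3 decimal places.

Σxᵢ = 3+5+2+6 = 16, with n = 4.
Posterior ∝ λ^3e^(−4λ) · λ^16e^(−4λ) = λ^19e^(−8λ), i.e. Gamma(shape=20, rate=8).
The mode of a Gamma(a, b) with a ≥ 1 (shape–rate) is (a−1)/b = 19/8 ≈ 2.375.

λ̂_MAP = 2.375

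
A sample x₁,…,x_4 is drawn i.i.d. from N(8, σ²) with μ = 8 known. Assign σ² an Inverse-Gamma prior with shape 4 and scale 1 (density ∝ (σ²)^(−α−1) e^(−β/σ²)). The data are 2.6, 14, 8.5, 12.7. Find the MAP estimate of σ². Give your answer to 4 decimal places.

Sum of squared deviations about the known mean: SS = (2.6−8)² + (14−8)² + (8.5−8)² + (12.7−8)² = 87.5.
The Normal likelihood contributes (σ²)^(−n/2) exp(−SS/(2σ²)), so the posterior is Inverse-Gamma(α + n/2, β + SS/2) = Inverse-Gamma(6, 44.75).
The mode of Inverse-Gamma(a, b) is b/(a+1) = 44.75/7 ≈ 6.3929.

σ̂²_MAP = 6.3929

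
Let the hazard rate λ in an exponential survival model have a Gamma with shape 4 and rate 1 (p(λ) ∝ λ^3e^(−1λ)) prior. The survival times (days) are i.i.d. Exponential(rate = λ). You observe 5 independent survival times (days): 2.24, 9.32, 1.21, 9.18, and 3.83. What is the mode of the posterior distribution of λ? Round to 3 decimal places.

λ̂_MAP = 0.299

The Exponential(rate=λ) likelihood is ∝ λ^n e^(−λΣtᵢ). Here n = 5 and Σtᵢ = 2.24 + 9.32 + 1.21 + 9.18 + 3.83 = 25.78.
Posterior ∝ λ^3e^(−1λ) · λ^5e^(−25.78λ) = λ^8e^(−26.78λ), i.e. Gamma(9, 26.78).
Mode = (a−1)/b = 8/26.78 ≈ 0.299.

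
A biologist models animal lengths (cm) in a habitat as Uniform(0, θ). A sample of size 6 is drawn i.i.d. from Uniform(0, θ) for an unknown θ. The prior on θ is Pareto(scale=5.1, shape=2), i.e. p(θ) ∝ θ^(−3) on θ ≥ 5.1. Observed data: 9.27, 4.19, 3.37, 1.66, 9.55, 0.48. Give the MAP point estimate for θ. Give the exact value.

The Uniform(0, θ) likelihood is θ^(−n) for θ ≥ max(xᵢ), zero otherwise. Here max(xᵢ) = 9.55.
Posterior ∝ θ^(−3) · θ^(−6) = θ^(−9) on θ ≥ max(5.1, 9.55) = 9.55.
This density is strictly decreasing in θ, so the posterior mode lies at the lower boundary of the support.

θ̂_MAP = 9.55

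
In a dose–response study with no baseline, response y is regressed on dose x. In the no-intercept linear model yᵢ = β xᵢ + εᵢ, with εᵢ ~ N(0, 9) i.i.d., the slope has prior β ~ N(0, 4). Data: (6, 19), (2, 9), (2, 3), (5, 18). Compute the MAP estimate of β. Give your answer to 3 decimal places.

β̂_MAP = 3.200

log p(β | y) = −Σ(yᵢ − βxᵢ)²/(2·9) − β²/(2·4) + const.
Setting the derivative to zero: Σxᵢ(yᵢ − βxᵢ)/9 − β/4 = 0, so β = Σxᵢyᵢ / (Σxᵢ² + σ²/τ²).
Σxᵢyᵢ = 6·19 + 2·9 + 2·3 + 5·18 = 228; Σxᵢ² = 69; σ²/τ² = 2.25.
β̂_MAP = 228 / (69 + 2.25) = 228/71.25 ≈ 3.200.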